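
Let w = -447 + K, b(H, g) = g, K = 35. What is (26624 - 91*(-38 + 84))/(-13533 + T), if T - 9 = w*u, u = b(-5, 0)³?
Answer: -11219/6762 ≈ -1.6591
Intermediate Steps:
w = -412 (w = -447 + 35 = -412)
u = 0 (u = 0³ = 0)
T = 9 (T = 9 - 412*0 = 9 + 0 = 9)
(26624 - 91*(-38 + 84))/(-13533 + T) = (26624 - 91*(-38 + 84))/(-13533 + 9) = (26624 - 91*46)/(-13524) = (26624 - 4186)*(-1/13524) = 22438*(-1/13524) = -11219/6762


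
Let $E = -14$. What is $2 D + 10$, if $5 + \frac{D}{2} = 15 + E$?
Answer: $-6$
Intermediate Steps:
$D = -8$ ($D = -10 + 2 \left(15 - 14\right) = -10 + 2 \cdot 1 = -10 + 2 = -8$)
$2 D + 10 = 2 \left(-8\right) + 10 = -16 + 10 = -6$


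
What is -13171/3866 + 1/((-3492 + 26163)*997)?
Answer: -297703937911/87383147742 ≈ -3.4069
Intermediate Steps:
-13171/3866 + 1/((-3492 + 26163)*997) = -13171*1/3866 + (1/997)/22671 = -13171/3866 + (1/22671)*(1/997) = -13171/3866 + 1/22602987 = -297703937911/87383147742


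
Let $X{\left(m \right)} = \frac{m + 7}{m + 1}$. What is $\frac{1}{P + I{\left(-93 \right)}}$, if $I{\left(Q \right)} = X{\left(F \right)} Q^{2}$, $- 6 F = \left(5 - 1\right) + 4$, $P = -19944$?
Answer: $- \frac{1}{166977} \approx -5.9888 \cdot 10^{-6}$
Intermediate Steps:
$F = - \frac{4}{3}$ ($F = - \frac{\left(5 - 1\right) + 4}{6} = - \frac{4 + 4}{6} = \left(- \frac{1}{6}\right) 8 = - \frac{4}{3} \approx -1.3333$)
$X{\left(m \right)} = \frac{7 + m}{1 + m}$
$I{\left(Q \right)} = - 17 Q^{2}$ ($I{\left(Q \right)} = \frac{7 - \frac{4}{3}}{1 - \frac{4}{3}} Q^{2} = \frac{1}{- \frac{1}{3}} \cdot \frac{17}{3} Q^{2} = \left(-3\right) \frac{17}{3} Q^{2} = - 17 Q^{2}$)
$\frac{1}{P + I{\left(-93 \right)}} = \frac{1}{-19944 - 17 \left(-93\right)^{2}} = \frac{1}{-19944 - 147033} = \frac{1}{-166977} = - \frac{1}{166977}$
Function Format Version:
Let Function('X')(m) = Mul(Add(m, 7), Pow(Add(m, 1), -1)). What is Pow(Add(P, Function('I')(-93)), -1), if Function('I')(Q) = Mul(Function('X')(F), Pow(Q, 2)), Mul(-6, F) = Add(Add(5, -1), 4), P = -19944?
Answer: Rational(-1, 166977) ≈ -5.9888e-6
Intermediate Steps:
F = Rational(-4, 3) (F = Mul(Rational(-1, 6), Add(Add(5, -1), 4)) = Mul(Rational(-1, 6), Add(4, 4)) = Mul(Rational(-1, 6), 8) = Rational(-4, 3) ≈ -1.3333)
Function('X')(m) = Mul(Pow(Add(1, m), -1), Add(7, m)) (Function('X')(m) = Mul(Add(7, m), Pow(Add(1, m), -1)) = Mul(Pow(Add(1, m), -1), Add(7, m)))
Function('I')(Q) = Mul(-17, Pow(Q, 2)) (Function('I')(Q) = Mul(Mul(Pow(Add(1, Rational(-4, 3)), -1), Add(7, Rational(-4, 3))), Pow(Q, 2)) = Mul(Mul(Pow(Rational(-1, 3), -1), Rational(17, 3)), Pow(Q, 2)) = Mul(Mul(-3, Rational(17, 3)), Pow(Q, 2)) = Mul(-17, Pow(Q, 2)))
Pow(Add(P, Function('I')(-93)), -1) = Pow(Add(-19944, Mul(-17, Pow(-93, 2))), -1) = Pow(Add(-19944, Mul(-17, 8649)), -1) = Pow(Add(-19944, -147033), -1) = Pow(-166977, -1) = Rational(-1, 166977)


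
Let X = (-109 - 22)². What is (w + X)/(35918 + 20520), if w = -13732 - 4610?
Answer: -1181/56438 ≈ -0.020926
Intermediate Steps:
w = -18342
X = 17161 (X = (-131)² = 17161)
(w + X)/(35918 + 20520) = (-18342 + 17161)/(35918 + 20520) = -1181/56438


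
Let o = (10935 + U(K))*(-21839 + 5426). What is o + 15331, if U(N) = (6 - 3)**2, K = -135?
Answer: -179608541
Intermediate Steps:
U(N) = 9 (U(N) = 3**2 = 9)
o = -179623872 (o = (10935 + 9)*(-21839 + 5426) = 10944*(-16413) = -179623872)
o + 15331 = -179623872 + 15331 = -179608541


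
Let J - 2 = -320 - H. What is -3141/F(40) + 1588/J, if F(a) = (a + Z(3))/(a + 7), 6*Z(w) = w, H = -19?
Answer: -9823286/2691 ≈ -3650.4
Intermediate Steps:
J = -299 (J = 2 + (-320 - 1*(-19)) = 2 + (-320 + 19) = 2 - 301 = -299)
Z(w) = w/6
F(a) = (1/2 + a)/(7 + a) (F(a) = (a + (1/6)*3)/(a + 7) = (a + 1/2)/(7 + a) = (1/2 + a)/(7 + a))
-3141/F(40) + 1588/J = -3141*(7 + 40)/(1/2 + 40) + 1588/(-299) = -3141/((81/2)/47) + 1588*(-1/299) = -3141/((1/47)*(81/2)) - 1588/299 = -3141/81/94 - 1588/299 = -3141*94/81 - 1588/299 = -32806/9 - 1588/299 = -9823286/2691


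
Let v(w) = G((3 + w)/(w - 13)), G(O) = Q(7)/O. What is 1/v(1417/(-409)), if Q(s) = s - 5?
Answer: 95/6734 ≈ 0.014108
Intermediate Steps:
Q(s) = -5 + s
G(O) = 2/O (G(O) = (-5 + 7)/O = 2/O)
v(w) = 2*(-13 + w)/(3 + w) (v(w) = 2/(((3 + w)/(w - 13))) = 2/(((3 + w)/(-13 + w))) = 2*((-13 + w)/(3 + w)) = 2*(-13 + w)/(3 + w))
1/v(1417/(-409)) = 1/(2*(-13 + 1417/(-409))/(3 + 1417/(-409))) = 1/(2*(-13 + 1417*(-1/409))/(3 + 1417*(-1/409))) = 1/(2*(-13 - 1417/409)/(3 - 1417/409)) = 1/(2*(-6734/409)/(-190/409)) = 1/(2*(-409/190)*(-6734/409)) = 1/(6734/95) = 95/6734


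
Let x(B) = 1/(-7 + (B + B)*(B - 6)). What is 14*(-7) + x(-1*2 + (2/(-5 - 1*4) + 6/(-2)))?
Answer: -874765/8927 ≈ -97.991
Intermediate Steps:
x(B) = 1/(-7 + 2*B*(-6 + B)) (x(B) = 1/(-7 + (2*B)*(-6 + B)) = 1/(-7 + 2*B*(-6 + B)))
14*(-7) + x(-1*2 + (2/(-5 - 1*4) + 6/(-2))) = 14*(-7) + 1/(-7 - 12*(-1*2 + (2/(-5 - 1*4) + 6/(-2))) + 2*(-1*2 + (2/(-5 - 1*4) + 6/(-2)))²) = -98 + 1/(-7 - 12*(-2 + (2/(-5 - 4) + 6*(-½))) + 2*(-2 + (2/(-5 - 4) + 6*(-½)))²) = -98 + 1/(-7 - 12*(-2 + (2/(-9) - 3)) + 2*(-2 + (2/(-9) - 3))²) = -98 + 1/(-7 - 12*(-2 + (2*(-⅑) - 3)) + 2*(-2 + (2*(-⅑) - 3))²) = -98 + 1/(-7 - 12*(-2 + (-2/9 - 3)) + 2*(-2 + (-2/9 - 3))²) = -98 + 1/(-7 - 12*(-2 - 29/9) + 2*(-2 - 29/9)²) = -98 + 1/(-7 - 12*(-47/9) + 2*(-47/9)²) = -98 + 1/(-7 + 188/3 + 2*(2209/81)) = -98 + 1/(-7 + 188/3 + 4418/81) = -98 + 1/(8927/81) = -98 + 81/8927 = -874765/8927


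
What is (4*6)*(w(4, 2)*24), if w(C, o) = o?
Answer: 1152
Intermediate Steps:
(4*6)*(w(4, 2)*24) = (4*6)*(2*24) = 24*48 = 1152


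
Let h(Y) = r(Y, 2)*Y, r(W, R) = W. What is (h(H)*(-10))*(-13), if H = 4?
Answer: 2080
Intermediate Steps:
h(Y) = Y**2 (h(Y) = Y*Y = Y**2)
(h(H)*(-10))*(-13) = (4**2*(-10))*(-13) = (16*(-10))*(-13) = -160*(-13) = 2080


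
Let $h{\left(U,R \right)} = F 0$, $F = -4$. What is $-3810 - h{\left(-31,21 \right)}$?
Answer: $-3810$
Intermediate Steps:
$h{\left(U,R \right)} = 0$ ($h{\left(U,R \right)} = \left(-4\right) 0 = 0$)
$-3810 - h{\left(-31,21 \right)} = -3810 - 0 = -3810 + 0 = -3810$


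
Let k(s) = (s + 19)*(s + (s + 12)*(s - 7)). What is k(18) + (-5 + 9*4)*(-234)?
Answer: 5622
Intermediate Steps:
k(s) = (19 + s)*(s + (-7 + s)*(12 + s)) (k(s) = (19 + s)*(s + (12 + s)*(-7 + s)) = (19 + s)*(s + (-7 + s)*(12 + s)))
k(18) + (-5 + 9*4)*(-234) = (-1596 + 18³ + 25*18² + 30*18) + (-5 + 9*4)*(-234) = (-1596 + 5832 + 25*324 + 540) + (-5 + 36)*(-234) = (-1596 + 5832 + 8100 + 540) + 31*(-234) = 12876 - 7254 = 5622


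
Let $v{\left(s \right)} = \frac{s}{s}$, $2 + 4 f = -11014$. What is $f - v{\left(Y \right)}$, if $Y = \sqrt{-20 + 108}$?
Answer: $-2755$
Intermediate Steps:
$f = -2754$ ($f = - \frac{1}{2} + \frac{1}{4} \left(-11014\right) = - \frac{1}{2} - \frac{5507}{2} = -2754$)
$Y = 2 \sqrt{22}$ ($Y = \sqrt{88} = 2 \sqrt{22} \approx 9.3808$)
$v{\left(s \right)} = 1$
$f - v{\left(Y \right)} = -2754 - 1 = -2755$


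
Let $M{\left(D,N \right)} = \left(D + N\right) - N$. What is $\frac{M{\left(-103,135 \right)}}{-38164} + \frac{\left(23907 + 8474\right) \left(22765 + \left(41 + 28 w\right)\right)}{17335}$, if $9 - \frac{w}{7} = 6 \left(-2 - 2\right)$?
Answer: $\frac{36176473866121}{661572940} \approx 54683.0$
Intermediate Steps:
$w = 231$ ($w = 63 - 7 \cdot 6 \left(-2 - 2\right) = 63 - 7 \cdot 6 \left(-4\right) = 63 - -168 = 63 + 168 = 231$)
$M{\left(D,N \right)} = D$
$\frac{M{\left(-103,135 \right)}}{-38164} + \frac{\left(23907 + 8474\right) \left(22765 + \left(41 + 28 w\right)\right)}{17335} = - \frac{103}{-38164} + \frac{\left(23907 + 8474\right) \left(22765 + \left(41 + 28 \cdot 231\right)\right)}{17335} = \left(-103\right) \left(- \frac{1}{38164}\right) + 32381 \left(22765 + \left(41 + 6468\right)\right) \frac{1}{17335} = \frac{103}{38164} + 32381 \left(22765 + 6509\right) \frac{1}{17335} = \frac{103}{38164} + 32381 \cdot 29274 \cdot \frac{1}{17335} = \frac{103}{38164} + 947921394 \cdot \frac{1}{17335} = \frac{103}{38164} + \frac{947921394}{17335} = \frac{36176473866121}{661572940}$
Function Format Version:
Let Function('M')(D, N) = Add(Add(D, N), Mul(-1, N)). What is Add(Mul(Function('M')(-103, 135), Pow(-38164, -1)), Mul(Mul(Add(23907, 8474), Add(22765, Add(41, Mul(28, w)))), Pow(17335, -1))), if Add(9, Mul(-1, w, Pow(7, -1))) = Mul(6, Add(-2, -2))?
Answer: Rational(36176473866121, 661572940) ≈ 54683.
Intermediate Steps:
w = 231 (w = Add(63, Mul(-7, Mul(6, Add(-2, -2)))) = Add(63, Mul(-7, Mul(6, -4))) = Add(63, Mul(-7, -24)) = Add(63, 168) = 231)
Function('M')(D, N) = D
Add(Mul(Function('M')(-103, 135), Pow(-38164, -1)), Mul(Mul(Add(23907, 8474), Add(22765, Add(41, Mul(28, w)))), Pow(17335, -1))) = Add(Mul(-103, Pow(-38164, -1)), Mul(Mul(Add(23907, 8474), Add(22765, Add(41, Mul(28, 231)))), Pow(17335, -1))) = Add(Mul(-103, Rational(-1, 38164)), Mul(Mul(32381, Add(22765, Add(41, 6468))), Rational(1, 17335))) = Add(Rational(103, 38164), Mul(Mul(32381, Add(22765, 6509)), Rational(1, 17335))) = Add(Rational(103, 38164), Mul(Mul(32381, 29274), Rational(1, 17335))) = Add(Rational(103, 38164), Mul(947921394, Rational(1, 17335))) = Add(Rational(103, 38164), Rational(947921394, 17335)) = Rational(36176473866121, 661572940)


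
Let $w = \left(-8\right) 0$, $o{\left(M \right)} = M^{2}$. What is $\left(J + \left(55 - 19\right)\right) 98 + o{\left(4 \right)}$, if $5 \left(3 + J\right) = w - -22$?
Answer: $\frac{18406}{5} \approx 3681.2$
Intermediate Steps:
$w = 0$
$J = \frac{7}{5}$ ($J = -3 + \frac{0 - -22}{5} = -3 + \frac{0 + 22}{5} = -3 + \frac{1}{5} \cdot 22 = -3 + \frac{22}{5} = \frac{7}{5} \approx 1.4$)
$\left(J + \left(55 - 19\right)\right) 98 + o{\left(4 \right)} = \left(\frac{7}{5} + \left(55 - 19\right)\right) 98 + 4^{2} = \left(\frac{7}{5} + \left(55 - 19\right)\right) 98 + 16 = \left(\frac{7}{5} + 36\right) 98 + 16 = \frac{187}{5} \cdot 98 + 16 = \frac{18326}{5} + 16 = \frac{18406}{5}$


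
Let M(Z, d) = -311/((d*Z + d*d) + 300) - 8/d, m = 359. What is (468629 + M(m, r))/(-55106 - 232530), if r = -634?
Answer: -25945199987463/15924693885800 ≈ -1.6292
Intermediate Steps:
M(Z, d) = -311/(300 + d**2 + Z*d) - 8/d (M(Z, d) = -311/((Z*d + d**2) + 300) - 8/d = -311/((d**2 + Z*d) + 300) - 8/d = -311/(300 + d**2 + Z*d) - 8/d)
(468629 + M(m, r))/(-55106 - 232530) = (468629 + (-2400 - 311*(-634) - 8*(-634)**2 - 8*359*(-634))/((-634)*(300 + (-634)**2 + 359*(-634))))/(-55106 - 232530) = (468629 - (-2400 + 197174 - 8*401956 + 1820848)/(634*(300 + 401956 - 227606)))/(-287636) = (468629 - 1/634*(-2400 + 197174 - 3215648 + 1820848)/174650)*(-1/287636) = (468629 - 1/634*1/174650*(-1200026))*(-1/287636) = (468629 + 600013/55364050)*(-1/287636) = (25945199987463/55364050)*(-1/287636) = -25945199987463/15924693885800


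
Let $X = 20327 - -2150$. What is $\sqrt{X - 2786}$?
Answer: $\sqrt{19691} \approx 140.32$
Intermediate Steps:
$X = 22477$ ($X = 20327 + \left(-7138 + 9288\right) = 20327 + 2150 = 22477$)
$\sqrt{X - 2786} = \sqrt{22477 - 2786} = \sqrt{19691}$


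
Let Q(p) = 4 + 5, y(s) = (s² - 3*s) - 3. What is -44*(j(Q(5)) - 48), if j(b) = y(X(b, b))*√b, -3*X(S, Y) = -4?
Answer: 8404/3 ≈ 2801.3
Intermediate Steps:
X(S, Y) = 4/3 (X(S, Y) = -⅓*(-4) = 4/3)
y(s) = -3 + s² - 3*s
Q(p) = 9
j(b) = -47*√b/9 (j(b) = (-3 + (4/3)² - 3*4/3)*√b = (-3 + 16/9 - 4)*√b = -47*√b/9)
-44*(j(Q(5)) - 48) = -44*(-47*√9/9 - 48) = -44*(-47/9*3 - 48) = -44*(-47/3 - 48) = -44*(-191/3) = 8404/3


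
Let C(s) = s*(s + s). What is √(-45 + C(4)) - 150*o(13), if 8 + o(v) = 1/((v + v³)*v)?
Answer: 3447585/2873 + I*√13 ≈ 1200.0 + 3.6056*I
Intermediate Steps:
C(s) = 2*s² (C(s) = s*(2*s) = 2*s²)
o(v) = -8 + 1/(v*(v + v³)) (o(v) = -8 + 1/((v + v³)*v) = -8 + 1/(v*(v + v³)))
√(-45 + C(4)) - 150*o(13) = √(-45 + 2*4²) - 150*(1 - 8*13² - 8*13⁴)/(13² + 13⁴) = √(-45 + 2*16) - 150*(1 - 8*169 - 8*28561)/(169 + 28561) = √(-45 + 32) - 150*(1 - 1352 - 228488)/28730 = √(-13) - 15*(-229839)/2873 = I*√13 - 150*(-229839/28730) = I*√13 + 3447585/2873 = 3447585/2873 + I*√13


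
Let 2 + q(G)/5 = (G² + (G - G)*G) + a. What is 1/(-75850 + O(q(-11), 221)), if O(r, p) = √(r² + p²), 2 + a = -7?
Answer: -75850/5752871159 - √351341/5752871159 ≈ -1.3288e-5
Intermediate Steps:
a = -9 (a = -2 - 7 = -9)
q(G) = -55 + 5*G² (q(G) = -10 + 5*((G² + (G - G)*G) - 9) = -10 + 5*((G² + 0*G) - 9) = -10 + 5*((G² + 0) - 9) = -10 + 5*(G² - 9) = -10 + 5*(-9 + G²) = -10 + (-45 + 5*G²) = -55 + 5*G²)
O(r, p) = √(p² + r²)
1/(-75850 + O(q(-11), 221)) = 1/(-75850 + √(221² + (-55 + 5*(-11)²)²)) = 1/(-75850 + √(48841 + (-55 + 5*121)²)) = 1/(-75850 + √(48841 + (-55 + 605)²)) = 1/(-75850 + √(48841 + 550²)) = 1/(-75850 + √(48841 + 302500)) = 1/(-75850 + √351341)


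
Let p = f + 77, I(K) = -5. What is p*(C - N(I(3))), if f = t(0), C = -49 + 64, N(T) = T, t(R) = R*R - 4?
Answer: 1460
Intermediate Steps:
t(R) = -4 + R² (t(R) = R² - 4 = -4 + R²)
C = 15
f = -4 (f = -4 + 0² = -4 + 0 = -4)
p = 73 (p = -4 + 77 = 73)
p*(C - N(I(3))) = 73*(15 - 1*(-5)) = 73*(15 + 5) = 73*20 = 1460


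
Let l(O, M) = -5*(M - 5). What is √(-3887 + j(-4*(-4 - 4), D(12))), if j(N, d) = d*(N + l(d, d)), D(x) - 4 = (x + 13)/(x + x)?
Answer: I*√2146589/24 ≈ 61.047*I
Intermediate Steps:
l(O, M) = 25 - 5*M (l(O, M) = -5*(-5 + M) = 25 - 5*M)
D(x) = 4 + (13 + x)/(2*x) (D(x) = 4 + (x + 13)/(x + x) = 4 + (13 + x)/((2*x)) = 4 + (13 + x)*(1/(2*x)) = 4 + (13 + x)/(2*x))
j(N, d) = d*(25 + N - 5*d) (j(N, d) = d*(N + (25 - 5*d)) = d*(25 + N - 5*d))
√(-3887 + j(-4*(-4 - 4), D(12))) = √(-3887 + ((½)*(13 + 9*12)/12)*(25 - 4*(-4 - 4) - 5*(13 + 9*12)/(2*12))) = √(-3887 + ((½)*(1/12)*(13 + 108))*(25 - 4*(-8) - 5*(13 + 108)/(2*12))) = √(-3887 + ((½)*(1/12)*121)*(25 + 32 - 5*121/(2*12))) = √(-3887 + 121*(25 + 32 - 5*121/24)/24) = √(-3887 + 121*(25 + 32 - 605/24)/24) = √(-3887 + (121/24)*(763/24)) = √(-3887 + 92323/576) = √(-2146589/576) = I*√2146589/24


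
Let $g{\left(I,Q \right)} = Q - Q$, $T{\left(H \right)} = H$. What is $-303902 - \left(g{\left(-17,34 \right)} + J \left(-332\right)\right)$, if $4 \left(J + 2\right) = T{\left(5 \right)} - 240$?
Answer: $-324071$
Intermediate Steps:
$g{\left(I,Q \right)} = 0$
$J = - \frac{243}{4}$ ($J = -2 + \frac{5 - 240}{4} = -2 + \frac{1}{4} \left(-235\right) = -2 - \frac{235}{4} = - \frac{243}{4} \approx -60.75$)
$-303902 - \left(g{\left(-17,34 \right)} + J \left(-332\right)\right) = -303902 - \left(0 - -20169\right) = -303902 - \left(0 + 20169\right) = -303902 - 20169 = -324071$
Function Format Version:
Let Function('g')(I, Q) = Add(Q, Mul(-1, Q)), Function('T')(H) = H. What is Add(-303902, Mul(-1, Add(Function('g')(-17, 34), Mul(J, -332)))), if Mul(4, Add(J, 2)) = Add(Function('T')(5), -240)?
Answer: -324071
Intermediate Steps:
Function('g')(I, Q) = 0
J = Rational(-243, 4) (J = Add(-2, Mul(Rational(1, 4), Add(5, -240))) = Add(-2, Mul(Rational(1, 4), -235)) = Add(-2, Rational(-235, 4)) = Rational(-243, 4) ≈ -60.750)
Add(-303902, Mul(-1, Add(Function('g')(-17, 34), Mul(J, -332)))) = Add(-303902, Mul(-1, Add(0, Mul(Rational(-243, 4), -332)))) = Add(-303902, Mul(-1, Add(0, 20169))) = Add(-303902, Mul(-1, 20169)) = Add(-303902, -20169) = -324071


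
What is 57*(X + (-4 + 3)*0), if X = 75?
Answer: 4275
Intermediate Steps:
57*(X + (-4 + 3)*0) = 57*(75 + (-4 + 3)*0) = 57*(75 - 1*0) = 57*(75 + 0) = 57*75 = 4275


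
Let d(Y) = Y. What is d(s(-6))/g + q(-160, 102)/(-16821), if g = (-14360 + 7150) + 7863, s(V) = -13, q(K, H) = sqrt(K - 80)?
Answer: -13/653 - 4*I*sqrt(15)/16821 ≈ -0.019908 - 0.00092099*I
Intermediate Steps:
q(K, H) = sqrt(-80 + K)
g = 653 (g = -7210 + 7863 = 653)
d(s(-6))/g + q(-160, 102)/(-16821) = -13/653 + sqrt(-80 - 160)/(-16821) = -13*1/653 + sqrt(-240)*(-1/16821) = -13/653 + (4*I*sqrt(15))*(-1/16821) = -13/653 - 4*I*sqrt(15)/16821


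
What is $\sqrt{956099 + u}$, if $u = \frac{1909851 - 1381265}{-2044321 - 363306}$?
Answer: $\frac{\sqrt{5542186986670740349}}{2407627} \approx 977.8$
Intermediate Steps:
$u = - \frac{528586}{2407627}$ ($u = \frac{528586}{-2407627} = 528586 \left(- \frac{1}{2407627}\right) = - \frac{528586}{2407627} \approx -0.21955$)
$\sqrt{956099 + u} = \sqrt{956099 - \frac{528586}{2407627}} = \sqrt{\frac{2301929238487}{2407627}} = \frac{\sqrt{5542186986670740349}}{2407627}$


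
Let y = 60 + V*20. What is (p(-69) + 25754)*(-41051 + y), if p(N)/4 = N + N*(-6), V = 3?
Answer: -1110621754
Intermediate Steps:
y = 120 (y = 60 + 3*20 = 60 + 60 = 120)
p(N) = -20*N (p(N) = 4*(N + N*(-6)) = 4*(N - 6*N) = 4*(-5*N) = -20*N)
(p(-69) + 25754)*(-41051 + y) = (-20*(-69) + 25754)*(-41051 + 120) = (1380 + 25754)*(-40931) = 27134*(-40931) = -1110621754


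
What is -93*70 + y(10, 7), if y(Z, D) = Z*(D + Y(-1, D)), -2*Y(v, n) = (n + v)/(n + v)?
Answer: -6445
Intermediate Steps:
Y(v, n) = -1/2 (Y(v, n) = -(n + v)/(2*(n + v)) = -1/2*1 = -1/2)
y(Z, D) = Z*(-1/2 + D) (y(Z, D) = Z*(D - 1/2) = Z*(-1/2 + D))
-93*70 + y(10, 7) = -93*70 + 10*(-1/2 + 7) = -6510 + 10*(13/2) = -6510 + 65 = -6445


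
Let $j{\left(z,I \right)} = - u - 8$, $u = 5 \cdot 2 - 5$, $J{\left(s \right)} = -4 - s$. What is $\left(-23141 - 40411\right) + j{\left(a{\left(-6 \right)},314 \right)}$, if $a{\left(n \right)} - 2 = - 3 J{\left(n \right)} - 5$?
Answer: $-63565$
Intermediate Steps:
$a{\left(n \right)} = 9 + 3 n$ ($a{\left(n \right)} = 2 - \left(5 + 3 \left(-4 - n\right)\right) = 2 + \left(\left(12 + 3 n\right) - 5\right) = 2 + \left(7 + 3 n\right) = 9 + 3 n$)
$u = 5$ ($u = 10 - 5 = 5$)
$j{\left(z,I \right)} = -13$ ($j{\left(z,I \right)} = \left(-1\right) 5 - 8 = -5 - 8 = -13$)
$\left(-23141 - 40411\right) + j{\left(a{\left(-6 \right)},314 \right)} = \left(-23141 - 40411\right) - 13 = -63552 - 13 = -63565$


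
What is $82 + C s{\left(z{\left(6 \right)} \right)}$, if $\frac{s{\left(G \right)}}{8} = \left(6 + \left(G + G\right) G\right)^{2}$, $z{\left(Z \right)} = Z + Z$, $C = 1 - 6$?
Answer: $-3457358$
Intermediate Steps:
$C = -5$ ($C = 1 - 6 = -5$)
$z{\left(Z \right)} = 2 Z$
$s{\left(G \right)} = 8 \left(6 + 2 G^{2}\right)^{2}$ ($s{\left(G \right)} = 8 \left(6 + \left(G + G\right) G\right)^{2} = 8 \left(6 + 2 G G\right)^{2} = 8 \left(6 + 2 G^{2}\right)^{2}$)
$82 + C s{\left(z{\left(6 \right)} \right)} = 82 - 5 \cdot 32 \left(3 + \left(2 \cdot 6\right)^{2}\right)^{2} = 82 - 5 \cdot 32 \left(3 + 12^{2}\right)^{2} = 82 - 5 \cdot 32 \left(3 + 144\right)^{2} = 82 - 5 \cdot 32 \cdot 147^{2} = 82 - 5 \cdot 32 \cdot 21609 = 82 - 3457440 = -3457358$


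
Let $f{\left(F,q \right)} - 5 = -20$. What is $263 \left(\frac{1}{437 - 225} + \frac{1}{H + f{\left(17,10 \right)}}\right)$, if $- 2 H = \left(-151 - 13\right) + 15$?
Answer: $\frac{142809}{25228} \approx 5.6607$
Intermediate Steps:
$f{\left(F,q \right)} = -15$ ($f{\left(F,q \right)} = 5 - 20 = -15$)
$H = \frac{149}{2}$ ($H = - \frac{\left(-151 - 13\right) + 15}{2} = - \frac{-164 + 15}{2} = \left(- \frac{1}{2}\right) \left(-149\right) = \frac{149}{2} \approx 74.5$)
$263 \left(\frac{1}{437 - 225} + \frac{1}{H + f{\left(17,10 \right)}}\right) = 263 \left(\frac{1}{437 - 225} + \frac{1}{\frac{149}{2} - 15}\right) = 263 \left(\frac{1}{212} + \frac{1}{\frac{119}{2}}\right) = 263 \left(\frac{1}{212} + \frac{2}{119}\right) = 263 \cdot \frac{543}{25228} = \frac{142809}{25228}$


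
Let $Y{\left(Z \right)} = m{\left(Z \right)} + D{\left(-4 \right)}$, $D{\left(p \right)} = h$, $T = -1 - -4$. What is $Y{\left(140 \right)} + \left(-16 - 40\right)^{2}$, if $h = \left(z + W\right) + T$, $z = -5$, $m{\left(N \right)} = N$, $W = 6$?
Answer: $3280$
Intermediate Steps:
$T = 3$ ($T = -1 + 4 = 3$)
$h = 4$ ($h = \left(-5 + 6\right) + 3 = 1 + 3 = 4$)
$D{\left(p \right)} = 4$
$Y{\left(Z \right)} = 4 + Z$ ($Y{\left(Z \right)} = Z + 4 = 4 + Z$)
$Y{\left(140 \right)} + \left(-16 - 40\right)^{2} = \left(4 + 140\right) + \left(-16 - 40\right)^{2} = 144 + \left(-56\right)^{2} = 144 + 3136 = 3280$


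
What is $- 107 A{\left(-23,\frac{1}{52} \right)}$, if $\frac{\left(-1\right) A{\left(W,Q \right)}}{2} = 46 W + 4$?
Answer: $-225556$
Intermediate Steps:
$A{\left(W,Q \right)} = -8 - 92 W$ ($A{\left(W,Q \right)} = - 2 \left(46 W + 4\right) = - 2 \left(4 + 46 W\right) = -8 - 92 W$)
$- 107 A{\left(-23,\frac{1}{52} \right)} = - 107 \left(-8 - -2116\right) = - 107 \left(-8 + 2116\right) = \left(-107\right) 2108 = -225556$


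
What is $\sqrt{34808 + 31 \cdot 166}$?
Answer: $\sqrt{39954} \approx 199.89$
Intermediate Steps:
$\sqrt{34808 + 31 \cdot 166} = \sqrt{34808 + 5146} = \sqrt{39954}$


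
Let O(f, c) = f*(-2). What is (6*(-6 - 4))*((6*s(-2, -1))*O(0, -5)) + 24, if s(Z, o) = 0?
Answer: 24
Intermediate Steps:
O(f, c) = -2*f
(6*(-6 - 4))*((6*s(-2, -1))*O(0, -5)) + 24 = (6*(-6 - 4))*((6*0)*(-2*0)) + 24 = (6*(-10))*(0*0) + 24 = -60*0 + 24 = 0 + 24 = 24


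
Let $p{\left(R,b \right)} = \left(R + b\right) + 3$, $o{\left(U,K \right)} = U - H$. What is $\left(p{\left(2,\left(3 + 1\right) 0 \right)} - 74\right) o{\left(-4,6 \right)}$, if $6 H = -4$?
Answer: $230$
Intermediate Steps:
$H = - \frac{2}{3}$ ($H = \frac{1}{6} \left(-4\right) = - \frac{2}{3} \approx -0.66667$)
$o{\left(U,K \right)} = \frac{2}{3} + U$ ($o{\left(U,K \right)} = U - - \frac{2}{3} = U + \frac{2}{3} = \frac{2}{3} + U$)
$p{\left(R,b \right)} = 3 + R + b$
$\left(p{\left(2,\left(3 + 1\right) 0 \right)} - 74\right) o{\left(-4,6 \right)} = \left(\left(3 + 2 + \left(3 + 1\right) 0\right) - 74\right) \left(\frac{2}{3} - 4\right) = \left(\left(3 + 2 + 4 \cdot 0\right) - 74\right) \left(- \frac{10}{3}\right) = \left(\left(3 + 2 + 0\right) - 74\right) \left(- \frac{10}{3}\right) = \left(5 - 74\right) \left(- \frac{10}{3}\right) = \left(-69\right) \left(- \frac{10}{3}\right) = 230$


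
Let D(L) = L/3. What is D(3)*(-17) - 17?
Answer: -34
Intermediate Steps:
D(L) = L/3 (D(L) = L*(⅓) = L/3)
D(3)*(-17) - 17 = ((⅓)*3)*(-17) - 17 = 1*(-17) - 17 = -17 - 17 = -34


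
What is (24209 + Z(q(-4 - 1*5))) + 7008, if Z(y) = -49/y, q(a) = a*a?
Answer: 2528528/81 ≈ 31216.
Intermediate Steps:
q(a) = a²
(24209 + Z(q(-4 - 1*5))) + 7008 = (24209 - 49/(-4 - 1*5)²) + 7008 = (24209 - 49/(-4 - 5)²) + 7008 = (24209 - 49/((-9)²)) + 7008 = (24209 - 49/81) + 7008 = 1960880/81 + 7008 = 2528528/81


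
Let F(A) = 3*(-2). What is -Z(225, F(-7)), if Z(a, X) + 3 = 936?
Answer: -933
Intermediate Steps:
F(A) = -6
Z(a, X) = 933 (Z(a, X) = -3 + 936 = 933)
-Z(225, F(-7)) = -1*933 = -933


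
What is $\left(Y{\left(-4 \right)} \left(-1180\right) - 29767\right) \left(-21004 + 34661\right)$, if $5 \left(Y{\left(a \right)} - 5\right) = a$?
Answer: $-474212011$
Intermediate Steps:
$Y{\left(a \right)} = 5 + \frac{a}{5}$
$\left(Y{\left(-4 \right)} \left(-1180\right) - 29767\right) \left(-21004 + 34661\right) = \left(\left(5 + \frac{1}{5} \left(-4\right)\right) \left(-1180\right) - 29767\right) \left(-21004 + 34661\right) = \left(\left(5 - \frac{4}{5}\right) \left(-1180\right) - 29767\right) 13657 = \left(\frac{21}{5} \left(-1180\right) - 29767\right) 13657 = \left(-4956 - 29767\right) 13657 = \left(-34723\right) 13657 = -474212011$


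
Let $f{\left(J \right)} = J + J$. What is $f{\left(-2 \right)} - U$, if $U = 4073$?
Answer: $-4077$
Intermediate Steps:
$f{\left(J \right)} = 2 J$
$f{\left(-2 \right)} - U = 2 \left(-2\right) - 4073 = -4 - 4073 = -4077$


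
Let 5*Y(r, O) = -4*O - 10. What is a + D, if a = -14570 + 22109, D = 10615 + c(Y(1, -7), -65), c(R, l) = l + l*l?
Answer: 22314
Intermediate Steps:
Y(r, O) = -2 - 4*O/5 (Y(r, O) = (-4*O - 10)/5 = (-10 - 4*O)/5 = -2 - 4*O/5)
c(R, l) = l + l**2
D = 14775 (D = 10615 - 65*(1 - 65) = 10615 - 65*(-64) = 10615 + 4160 = 14775)
a = 7539
a + D = 7539 + 14775 = 22314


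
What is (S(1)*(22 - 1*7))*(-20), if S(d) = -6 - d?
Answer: 2100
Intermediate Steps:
(S(1)*(22 - 1*7))*(-20) = ((-6 - 1*1)*(22 - 1*7))*(-20) = ((-6 - 1)*(22 - 7))*(-20) = -7*15*(-20) = -105*(-20) = 2100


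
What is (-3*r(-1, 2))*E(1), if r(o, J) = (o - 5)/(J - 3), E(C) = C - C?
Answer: 0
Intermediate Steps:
E(C) = 0
r(o, J) = (-5 + o)/(-3 + J)
(-3*r(-1, 2))*E(1) = -3*(-5 - 1)/(-3 + 2)*0 = -3*(-6)/(-1)*0 = -(-3)*(-6)*0 = -3*6*0 = -18*0 = 0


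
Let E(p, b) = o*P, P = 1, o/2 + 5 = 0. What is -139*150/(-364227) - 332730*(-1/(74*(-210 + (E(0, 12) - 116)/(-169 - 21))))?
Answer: -637905281675/29778349657 ≈ -21.422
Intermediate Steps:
o = -10 (o = -10 + 2*0 = -10 + 0 = -10)
E(p, b) = -10 (E(p, b) = -10*1 = -10)
-139*150/(-364227) - 332730*(-1/(74*(-210 + (E(0, 12) - 116)/(-169 - 21)))) = -139*150/(-364227) - 332730*(-1/(74*(-210 + (-10 - 116)/(-169 - 21)))) = -20850*(-1/364227) - 332730*(-1/(74*(-210 - 126/(-190)))) = 6950/121409 - 332730*(-1/(74*(-210 - 126*(-1/190)))) = 6950/121409 - 332730*(-1/(74*(-210 + 63/95))) = 6950/121409 - 332730/((-74*(-19887/95))) = 6950/121409 - 332730/1471638/95 = 6950/121409 - 332730*95/1471638 = 6950/121409 - 5268225/245273 = -637905281675/29778349657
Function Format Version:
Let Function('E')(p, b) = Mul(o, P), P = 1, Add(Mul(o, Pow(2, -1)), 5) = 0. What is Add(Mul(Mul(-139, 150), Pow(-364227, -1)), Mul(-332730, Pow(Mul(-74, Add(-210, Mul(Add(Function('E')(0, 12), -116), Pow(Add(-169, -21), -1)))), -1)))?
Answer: Rational(-637905281675, 29778349657) ≈ -21.422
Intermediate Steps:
o = -10 (o = Add(-10, Mul(2, 0)) = Add(-10, 0) = -10)
Function('E')(p, b) = -10 (Function('E')(p, b) = Mul(-10, 1) = -10)
Add(Mul(Mul(-139, 150), Pow(-364227, -1)), Mul(-332730, Pow(Mul(-74, Add(-210, Mul(Add(Function('E')(0, 12), -116), Pow(Add(-169, -21), -1)))), -1))) = Add(Mul(Mul(-139, 150), Pow(-364227, -1)), Mul(-332730, Pow(Mul(-74, Add(-210, Mul(Add(-10, -116), Pow(Add(-169, -21), -1)))), -1))) = Add(Mul(-20850, Rational(-1, 364227)), Mul(-332730, Pow(Mul(-74, Add(-210, Mul(-126, Pow(-190, -1)))), -1))) = Add(Rational(6950, 121409), Mul(-332730, Pow(Mul(-74, Add(-210, Mul(-126, Rational(-1, 190)))), -1))) = Add(Rational(6950, 121409), Mul(-332730, Pow(Mul(-74, Add(-210, Rational(63, 95))), -1))) = Add(Rational(6950, 121409), Mul(-332730, Pow(Mul(-74, Rational(-19887, 95)), -1))) = Add(Rational(6950, 121409), Mul(-332730, Pow(Rational(1471638, 95), -1))) = Add(Rational(6950, 121409), Mul(-332730, Rational(95, 1471638))) = Add(Rational(6950, 121409), Rational(-5268225, 245273)) = Rational(-637905281675, 29778349657)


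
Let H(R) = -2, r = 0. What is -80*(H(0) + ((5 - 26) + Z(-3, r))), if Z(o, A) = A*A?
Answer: 1840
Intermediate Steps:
Z(o, A) = A²
-80*(H(0) + ((5 - 26) + Z(-3, r))) = -80*(-2 + ((5 - 26) + 0²)) = -80*(-2 + (-21 + 0)) = -80*(-2 - 21) = -80*(-23) = 1840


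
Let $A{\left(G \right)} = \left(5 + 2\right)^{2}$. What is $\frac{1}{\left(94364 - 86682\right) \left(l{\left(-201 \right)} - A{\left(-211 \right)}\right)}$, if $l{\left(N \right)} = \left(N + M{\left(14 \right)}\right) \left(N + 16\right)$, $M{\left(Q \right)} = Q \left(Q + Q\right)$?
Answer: $- \frac{1}{271819888} \approx -3.6789 \cdot 10^{-9}$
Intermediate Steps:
$M{\left(Q \right)} = 2 Q^{2}$ ($M{\left(Q \right)} = Q 2 Q = 2 Q^{2}$)
$l{\left(N \right)} = \left(16 + N\right) \left(392 + N\right)$ ($l{\left(N \right)} = \left(N + 2 \cdot 14^{2}\right) \left(N + 16\right) = \left(N + 2 \cdot 196\right) \left(16 + N\right) = \left(N + 392\right) \left(16 + N\right) = \left(392 + N\right) \left(16 + N\right) = \left(16 + N\right) \left(392 + N\right)$)
$A{\left(G \right)} = 49$ ($A{\left(G \right)} = 7^{2} = 49$)
$\frac{1}{\left(94364 - 86682\right) \left(l{\left(-201 \right)} - A{\left(-211 \right)}\right)} = \frac{1}{\left(94364 - 86682\right) \left(\left(6272 + \left(-201\right)^{2} + 408 \left(-201\right)\right) - 49\right)} = \frac{1}{7682 \left(\left(6272 + 40401 - 82008\right) - 49\right)} = \frac{1}{7682 \left(-35335 - 49\right)} = \frac{1}{7682 \left(-35384\right)} = \frac{1}{7682} \left(- \frac{1}{35384}\right) = - \frac{1}{271819888}$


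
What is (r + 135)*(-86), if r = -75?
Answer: -5160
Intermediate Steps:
(r + 135)*(-86) = (-75 + 135)*(-86) = 60*(-86) = -5160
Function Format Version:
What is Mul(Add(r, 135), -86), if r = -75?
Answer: -5160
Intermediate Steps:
Mul(Add(r, 135), -86) = Mul(Add(-75, 135), -86) = Mul(60, -86) = -5160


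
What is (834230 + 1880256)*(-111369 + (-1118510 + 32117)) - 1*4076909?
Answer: -3251312257241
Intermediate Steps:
(834230 + 1880256)*(-111369 + (-1118510 + 32117)) - 1*4076909 = 2714486*(-111369 - 1086393) - 4076909 = 2714486*(-1197762) - 4076909 = -3251308180332 - 4076909 = -3251312257241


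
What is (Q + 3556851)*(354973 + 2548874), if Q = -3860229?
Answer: -880963295166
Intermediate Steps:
(Q + 3556851)*(354973 + 2548874) = (-3860229 + 3556851)*(354973 + 2548874) = -303378*2903847 = -880963295166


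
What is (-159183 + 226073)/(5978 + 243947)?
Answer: 13378/49985 ≈ 0.26764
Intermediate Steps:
(-159183 + 226073)/(5978 + 243947) = 66890/249925 = 66890*(1/249925) = 13378/49985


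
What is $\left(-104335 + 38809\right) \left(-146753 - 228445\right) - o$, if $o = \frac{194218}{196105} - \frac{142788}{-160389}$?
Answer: $\frac{257760380333744988506}{10484361615} \approx 2.4585 \cdot 10^{10}$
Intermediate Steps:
$o = \frac{19717290514}{10484361615}$ ($o = 194218 \cdot \frac{1}{196105} - - \frac{47596}{53463} = \frac{194218}{196105} + \frac{47596}{53463} = \frac{19717290514}{10484361615} \approx 1.8806$)
$\left(-104335 + 38809\right) \left(-146753 - 228445\right) - o = \left(-104335 + 38809\right) \left(-146753 - 228445\right) - \frac{19717290514}{10484361615} = \left(-65526\right) \left(-375198\right) - \frac{19717290514}{10484361615} = 24585224148 - \frac{19717290514}{10484361615} = \frac{257760380333744988506}{10484361615}$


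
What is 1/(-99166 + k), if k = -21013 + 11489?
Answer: -1/108690 ≈ -9.2005e-6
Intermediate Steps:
k = -9524
1/(-99166 + k) = 1/(-99166 - 9524) = 1/(-108690) = -1/108690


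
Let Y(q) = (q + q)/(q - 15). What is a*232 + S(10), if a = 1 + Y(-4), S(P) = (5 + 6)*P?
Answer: 8354/19 ≈ 439.68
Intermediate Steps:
S(P) = 11*P
Y(q) = 2*q/(-15 + q) (Y(q) = (2*q)/(-15 + q) = 2*q/(-15 + q))
a = 27/19 (a = 1 + 2*(-4)/(-15 - 4) = 1 + 2*(-4)/(-19) = 1 + 2*(-4)*(-1/19) = 1 + 8/19 = 27/19 ≈ 1.4211)
a*232 + S(10) = (27/19)*232 + 11*10 = 6264/19 + 110 = 8354/19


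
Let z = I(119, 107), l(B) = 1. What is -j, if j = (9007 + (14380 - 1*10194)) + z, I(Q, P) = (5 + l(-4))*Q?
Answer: -13907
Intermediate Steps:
I(Q, P) = 6*Q (I(Q, P) = (5 + 1)*Q = 6*Q)
z = 714 (z = 6*119 = 714)
j = 13907 (j = (9007 + (14380 - 1*10194)) + 714 = (9007 + (14380 - 10194)) + 714 = (9007 + 4186) + 714 = 13193 + 714 = 13907)
-j = -1*13907 = -13907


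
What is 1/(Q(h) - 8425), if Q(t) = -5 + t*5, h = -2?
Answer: -1/8440 ≈ -0.00011848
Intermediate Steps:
Q(t) = -5 + 5*t
1/(Q(h) - 8425) = 1/((-5 + 5*(-2)) - 8425) = 1/((-5 - 10) - 8425) = 1/(-15 - 8425) = 1/(-8440) = -1/8440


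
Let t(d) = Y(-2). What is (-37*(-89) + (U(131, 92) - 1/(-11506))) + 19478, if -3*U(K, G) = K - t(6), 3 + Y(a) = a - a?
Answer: 784467577/34518 ≈ 22726.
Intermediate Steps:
Y(a) = -3 (Y(a) = -3 + (a - a) = -3 + 0 = -3)
t(d) = -3
U(K, G) = -1 - K/3 (U(K, G) = -(K - 1*(-3))/3 = -(K + 3)/3 = -(3 + K)/3 = -1 - K/3)
(-37*(-89) + (U(131, 92) - 1/(-11506))) + 19478 = (-37*(-89) + ((-1 - ⅓*131) - 1/(-11506))) + 19478 = (3293 + ((-1 - 131/3) - 1*(-1/11506))) + 19478 = (3293 + (-134/3 + 1/11506)) + 19478 = (3293 - 1541801/34518) + 19478 = 112125973/34518 + 19478 = 784467577/34518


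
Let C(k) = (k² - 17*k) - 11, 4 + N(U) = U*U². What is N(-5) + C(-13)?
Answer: 250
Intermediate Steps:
N(U) = -4 + U³ (N(U) = -4 + U*U² = -4 + U³)
C(k) = -11 + k² - 17*k
N(-5) + C(-13) = (-4 + (-5)³) + (-11 + (-13)² - 17*(-13)) = (-4 - 125) + (-11 + 169 + 221) = -129 + 379 = 250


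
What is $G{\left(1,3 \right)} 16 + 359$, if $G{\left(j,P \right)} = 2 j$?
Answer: $391$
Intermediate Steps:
$G{\left(1,3 \right)} 16 + 359 = 2 \cdot 1 \cdot 16 + 359 = 2 \cdot 16 + 359 = 32 + 359 = 391$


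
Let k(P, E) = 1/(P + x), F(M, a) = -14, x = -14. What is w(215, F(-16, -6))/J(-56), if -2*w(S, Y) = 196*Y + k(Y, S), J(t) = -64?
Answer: -76833/3584 ≈ -21.438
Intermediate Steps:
k(P, E) = 1/(-14 + P) (k(P, E) = 1/(P - 14) = 1/(-14 + P))
w(S, Y) = -98*Y - 1/(2*(-14 + Y)) (w(S, Y) = -(196*Y + 1/(-14 + Y))/2 = -(1/(-14 + Y) + 196*Y)/2 = -98*Y - 1/(2*(-14 + Y)))
w(215, F(-16, -6))/J(-56) = ((-1 - 196*(-14)*(-14 - 14))/(2*(-14 - 14)))/(-64) = ((½)*(-1 - 196*(-14)*(-28))/(-28))*(-1/64) = ((½)*(-1/28)*(-1 - 76832))*(-1/64) = ((½)*(-1/28)*(-76833))*(-1/64) = (76833/56)*(-1/64) = -76833/3584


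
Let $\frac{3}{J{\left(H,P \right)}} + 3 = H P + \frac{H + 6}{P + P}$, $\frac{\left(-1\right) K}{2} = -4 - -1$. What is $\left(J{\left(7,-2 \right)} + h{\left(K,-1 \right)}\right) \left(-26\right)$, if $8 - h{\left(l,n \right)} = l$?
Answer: $- \frac{1300}{27} \approx -48.148$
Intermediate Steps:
$K = 6$ ($K = - 2 \left(-4 - -1\right) = - 2 \left(-4 + 1\right) = \left(-2\right) \left(-3\right) = 6$)
$h{\left(l,n \right)} = 8 - l$
$J{\left(H,P \right)} = \frac{3}{-3 + H P + \frac{6 + H}{2 P}}$ ($J{\left(H,P \right)} = \frac{3}{-3 + \left(H P + \frac{H + 6}{P + P}\right)} = \frac{3}{-3 + \left(H P + \frac{6 + H}{2 P}\right)} = \frac{3}{-3 + H P + \frac{6 + H}{2 P}}$)
$\left(J{\left(7,-2 \right)} + h{\left(K,-1 \right)}\right) \left(-26\right) = \left(6 \left(-2\right) \frac{1}{6 + 7 - -12 + 2 \cdot 7 \left(-2\right)^{2}} + \left(8 - 6\right)\right) \left(-26\right) = \left(6 \left(-2\right) \frac{1}{6 + 7 + 12 + 2 \cdot 7 \cdot 4} + \left(8 - 6\right)\right) \left(-26\right) = \left(6 \left(-2\right) \frac{1}{6 + 7 + 12 + 56} + 2\right) \left(-26\right) = \left(6 \left(-2\right) \frac{1}{81} + 2\right) \left(-26\right) = \left(- \frac{4}{27} + 2\right) \left(-26\right) = \frac{50}{27} \left(-26\right) = - \frac{1300}{27}$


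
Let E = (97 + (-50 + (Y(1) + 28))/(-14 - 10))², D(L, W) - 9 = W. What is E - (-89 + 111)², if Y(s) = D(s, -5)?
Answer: 145137/16 ≈ 9071.1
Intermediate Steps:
D(L, W) = 9 + W
Y(s) = 4 (Y(s) = 9 - 5 = 4)
E = 152881/16 (E = (97 + (-50 + (4 + 28))/(-14 - 10))² = (97 + (-50 + 32)/(-24))² = (97 - 18*(-1/24))² = (97 + ¾)² = (391/4)² = 152881/16 ≈ 9555.1)
E - (-89 + 111)² = 152881/16 - (-89 + 111)² = 152881/16 - 1*22² = 152881/16 - 1*484 = 152881/16 - 484 = 145137/16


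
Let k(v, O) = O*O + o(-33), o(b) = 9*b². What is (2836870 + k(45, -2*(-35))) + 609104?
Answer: 3460675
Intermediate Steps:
k(v, O) = 9801 + O² (k(v, O) = O*O + 9*(-33)² = O² + 9*1089 = O² + 9801 = 9801 + O²)
(2836870 + k(45, -2*(-35))) + 609104 = (2836870 + (9801 + (-2*(-35))²)) + 609104 = (2836870 + (9801 + 70²)) + 609104 = (2836870 + (9801 + 4900)) + 609104 = (2836870 + 14701) + 609104 = 2851571 + 609104 = 3460675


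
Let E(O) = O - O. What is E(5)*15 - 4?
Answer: -4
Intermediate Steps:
E(O) = 0
E(5)*15 - 4 = 0*15 - 4 = 0 - 4 = -4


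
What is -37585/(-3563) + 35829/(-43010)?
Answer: 1488872123/153244630 ≈ 9.7157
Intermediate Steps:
-37585/(-3563) + 35829/(-43010) = -37585*(-1/3563) + 35829*(-1/43010) = 37585/3563 - 35829/43010 = 1488872123/153244630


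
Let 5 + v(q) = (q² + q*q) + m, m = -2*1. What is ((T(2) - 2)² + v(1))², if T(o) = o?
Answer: 25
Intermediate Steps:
m = -2
v(q) = -7 + 2*q² (v(q) = -5 + ((q² + q*q) - 2) = -5 + ((q² + q²) - 2) = -5 + (2*q² - 2) = -5 + (-2 + 2*q²) = -7 + 2*q²)
((T(2) - 2)² + v(1))² = ((2 - 2)² + (-7 + 2*1²))² = (0² + (-7 + 2*1))² = (0 + (-7 + 2))² = (0 - 5)² = (-5)² = 25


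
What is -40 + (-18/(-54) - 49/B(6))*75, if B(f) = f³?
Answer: -2305/72 ≈ -32.014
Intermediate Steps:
-40 + (-18/(-54) - 49/B(6))*75 = -40 + (-18/(-54) - 49/(6³))*75 = -40 + (-18*(-1/54) - 49/216)*75 = -40 + (⅓ - 49*1/216)*75 = -40 + (⅓ - 49/216)*75 = -40 + (23/216)*75 = -40 + 575/72 = -2305/72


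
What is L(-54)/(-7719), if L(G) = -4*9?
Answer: 12/2573 ≈ 0.0046638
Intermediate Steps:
L(G) = -36
L(-54)/(-7719) = -36/(-7719) = -36*(-1/7719) = 12/2573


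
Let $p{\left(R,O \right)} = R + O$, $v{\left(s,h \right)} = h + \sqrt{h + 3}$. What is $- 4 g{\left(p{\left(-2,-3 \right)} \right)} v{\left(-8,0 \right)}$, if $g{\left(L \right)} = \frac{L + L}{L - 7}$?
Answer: $- \frac{10 \sqrt{3}}{3} \approx -5.7735$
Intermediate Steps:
$v{\left(s,h \right)} = h + \sqrt{3 + h}$
$p{\left(R,O \right)} = O + R$
$g{\left(L \right)} = \frac{2 L}{-7 + L}$
$- 4 g{\left(p{\left(-2,-3 \right)} \right)} v{\left(-8,0 \right)} = - 4 \frac{2 \left(-3 - 2\right)}{-7 - 5} \left(0 + \sqrt{3 + 0}\right) = - 4 \cdot 2 \left(-5\right) \frac{1}{-7 - 5} \left(0 + \sqrt{3}\right) = - 4 \cdot 2 \left(-5\right) \frac{1}{-12} \sqrt{3} = - 4 \cdot 2 \left(-5\right) \left(- \frac{1}{12}\right) \sqrt{3} = \left(-4\right) \frac{5}{6} \sqrt{3} = - \frac{10 \sqrt{3}}{3}$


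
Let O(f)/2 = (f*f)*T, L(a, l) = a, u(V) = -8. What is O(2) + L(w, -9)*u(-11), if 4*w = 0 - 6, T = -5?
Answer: -28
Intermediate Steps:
w = -3/2 (w = (0 - 6)/4 = (1/4)*(-6) = -3/2 ≈ -1.5000)
O(f) = -10*f**2 (O(f) = 2*((f*f)*(-5)) = 2*(f**2*(-5)) = 2*(-5*f**2) = -10*f**2)
O(2) + L(w, -9)*u(-11) = -10*2**2 - 3/2*(-8) = -10*4 + 12 = -40 + 12 = -28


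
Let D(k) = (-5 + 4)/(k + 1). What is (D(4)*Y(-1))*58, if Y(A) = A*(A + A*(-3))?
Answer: 116/5 ≈ 23.200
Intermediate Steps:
D(k) = -1/(1 + k)
Y(A) = -2*A² (Y(A) = A*(A - 3*A) = A*(-2*A) = -2*A²)
(D(4)*Y(-1))*58 = ((-1/(1 + 4))*(-2*(-1)²))*58 = ((-1/5)*(-2*1))*58 = (-1*⅕*(-2))*58 = -⅕*(-2)*58 = (⅖)*58 = 116/5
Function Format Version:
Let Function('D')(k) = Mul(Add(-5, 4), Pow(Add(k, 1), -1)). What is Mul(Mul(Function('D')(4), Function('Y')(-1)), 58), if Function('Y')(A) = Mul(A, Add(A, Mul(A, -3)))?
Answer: Rational(116, 5) ≈ 23.200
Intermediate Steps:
Function('D')(k) = Mul(-1, Pow(Add(1, k), -1))
Function('Y')(A) = Mul(-2, Pow(A, 2)) (Function('Y')(A) = Mul(A, Add(A, Mul(-3, A))) = Mul(A, Mul(-2, A)) = Mul(-2, Pow(A, 2)))
Mul(Mul(Function('D')(4), Function('Y')(-1)), 58) = Mul(Mul(Mul(-1, Pow(Add(1, 4), -1)), Mul(-2, Pow(-1, 2))), 58) = Mul(Mul(Mul(-1, Pow(5, -1)), Mul(-2, 1)), 58) = Mul(Mul(Mul(-1, Rational(1, 5)), -2), 58) = Mul(Mul(Rational(-1, 5), -2), 58) = Mul(Rational(2, 5), 58) = Rational(116, 5)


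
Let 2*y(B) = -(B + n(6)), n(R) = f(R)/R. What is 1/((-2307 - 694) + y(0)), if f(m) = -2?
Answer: -6/18005 ≈ -0.00033324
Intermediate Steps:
n(R) = -2/R
y(B) = ⅙ - B/2 (y(B) = (-(B - 2/6))/2 = (-(B - 2*⅙))/2 = (-(B - ⅓))/2 = (-(-⅓ + B))/2 = (⅓ - B)/2 = ⅙ - B/2)
1/((-2307 - 694) + y(0)) = 1/((-2307 - 694) + (⅙ - ½*0)) = 1/(-3001 + (⅙ + 0)) = 1/(-3001 + ⅙) = 1/(-18005/6) = -6/18005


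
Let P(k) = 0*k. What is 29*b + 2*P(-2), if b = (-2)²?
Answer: 116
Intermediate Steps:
P(k) = 0
b = 4
29*b + 2*P(-2) = 29*4 + 2*0 = 116 + 0 = 116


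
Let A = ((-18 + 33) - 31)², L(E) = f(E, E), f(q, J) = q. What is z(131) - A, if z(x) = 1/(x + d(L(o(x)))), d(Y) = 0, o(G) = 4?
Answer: -33535/131 ≈ -255.99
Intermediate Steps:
L(E) = E
z(x) = 1/x (z(x) = 1/(x + 0) = 1/x)
A = 256 (A = (15 - 31)² = (-16)² = 256)
z(131) - A = 1/131 - 1*256 = 1/131 - 256 = -33535/131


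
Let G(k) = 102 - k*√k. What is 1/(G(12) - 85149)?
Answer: -28349/2410996827 + 8*√3/2410996827 ≈ -1.1752e-5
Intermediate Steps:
G(k) = 102 - k^(3/2)
1/(G(12) - 85149) = 1/((102 - 12^(3/2)) - 85149) = 1/((102 - 24*√3) - 85149) = 1/(-85047 - 24*√3)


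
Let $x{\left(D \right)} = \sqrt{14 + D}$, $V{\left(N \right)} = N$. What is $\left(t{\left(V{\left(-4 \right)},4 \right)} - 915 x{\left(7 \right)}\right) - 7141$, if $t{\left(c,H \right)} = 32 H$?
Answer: $-7013 - 915 \sqrt{21} \approx -11206.0$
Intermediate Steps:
$\left(t{\left(V{\left(-4 \right)},4 \right)} - 915 x{\left(7 \right)}\right) - 7141 = \left(32 \cdot 4 - 915 \sqrt{14 + 7}\right) - 7141 = \left(128 - 915 \sqrt{21}\right) - 7141 = -7013 - 915 \sqrt{21}$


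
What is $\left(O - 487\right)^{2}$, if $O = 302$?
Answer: $34225$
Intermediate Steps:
$\left(O - 487\right)^{2} = \left(302 - 487\right)^{2} = \left(-185\right)^{2} = 34225$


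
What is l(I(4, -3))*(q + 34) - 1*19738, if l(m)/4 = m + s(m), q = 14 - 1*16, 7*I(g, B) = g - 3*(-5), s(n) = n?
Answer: -133302/7 ≈ -19043.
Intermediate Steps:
I(g, B) = 15/7 + g/7 (I(g, B) = (g - 3*(-5))/7 = (g + 15)/7 = (15 + g)/7 = 15/7 + g/7)
q = -2 (q = 14 - 16 = -2)
l(m) = 8*m (l(m) = 4*(m + m) = 4*(2*m) = 8*m)
l(I(4, -3))*(q + 34) - 1*19738 = (8*(15/7 + (⅐)*4))*(-2 + 34) - 1*19738 = (8*(15/7 + 4/7))*32 - 19738 = (8*(19/7))*32 - 19738 = (152/7)*32 - 19738 = 4864/7 - 19738 = -133302/7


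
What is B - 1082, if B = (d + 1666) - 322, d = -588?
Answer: -326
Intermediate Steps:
B = 756 (B = (-588 + 1666) - 322 = 1078 - 322 = 756)
B - 1082 = 756 - 1082 = -326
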